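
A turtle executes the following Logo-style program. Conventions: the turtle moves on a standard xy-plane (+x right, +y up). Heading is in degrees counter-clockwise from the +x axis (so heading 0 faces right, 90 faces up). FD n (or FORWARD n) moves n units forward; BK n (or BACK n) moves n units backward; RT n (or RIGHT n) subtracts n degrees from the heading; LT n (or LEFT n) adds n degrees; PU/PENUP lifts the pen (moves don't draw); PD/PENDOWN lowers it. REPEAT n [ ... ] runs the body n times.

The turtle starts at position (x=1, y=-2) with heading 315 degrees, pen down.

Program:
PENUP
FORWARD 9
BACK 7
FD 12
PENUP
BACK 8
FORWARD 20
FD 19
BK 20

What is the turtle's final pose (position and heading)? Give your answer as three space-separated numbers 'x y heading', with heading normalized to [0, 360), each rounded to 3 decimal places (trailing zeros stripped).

Answer: 18.678 -19.678 315

Derivation:
Executing turtle program step by step:
Start: pos=(1,-2), heading=315, pen down
PU: pen up
FD 9: (1,-2) -> (7.364,-8.364) [heading=315, move]
BK 7: (7.364,-8.364) -> (2.414,-3.414) [heading=315, move]
FD 12: (2.414,-3.414) -> (10.899,-11.899) [heading=315, move]
PU: pen up
BK 8: (10.899,-11.899) -> (5.243,-6.243) [heading=315, move]
FD 20: (5.243,-6.243) -> (19.385,-20.385) [heading=315, move]
FD 19: (19.385,-20.385) -> (32.82,-33.82) [heading=315, move]
BK 20: (32.82,-33.82) -> (18.678,-19.678) [heading=315, move]
Final: pos=(18.678,-19.678), heading=315, 0 segment(s) drawn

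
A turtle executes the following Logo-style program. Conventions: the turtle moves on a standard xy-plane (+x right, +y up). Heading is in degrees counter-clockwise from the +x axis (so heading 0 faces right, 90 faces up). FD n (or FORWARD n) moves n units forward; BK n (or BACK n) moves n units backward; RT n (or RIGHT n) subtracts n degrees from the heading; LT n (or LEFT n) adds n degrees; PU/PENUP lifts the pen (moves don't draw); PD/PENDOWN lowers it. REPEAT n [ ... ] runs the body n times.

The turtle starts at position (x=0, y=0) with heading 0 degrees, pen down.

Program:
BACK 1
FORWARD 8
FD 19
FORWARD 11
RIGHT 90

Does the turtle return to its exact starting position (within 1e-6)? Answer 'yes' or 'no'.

Answer: no

Derivation:
Executing turtle program step by step:
Start: pos=(0,0), heading=0, pen down
BK 1: (0,0) -> (-1,0) [heading=0, draw]
FD 8: (-1,0) -> (7,0) [heading=0, draw]
FD 19: (7,0) -> (26,0) [heading=0, draw]
FD 11: (26,0) -> (37,0) [heading=0, draw]
RT 90: heading 0 -> 270
Final: pos=(37,0), heading=270, 4 segment(s) drawn

Start position: (0, 0)
Final position: (37, 0)
Distance = 37; >= 1e-6 -> NOT closed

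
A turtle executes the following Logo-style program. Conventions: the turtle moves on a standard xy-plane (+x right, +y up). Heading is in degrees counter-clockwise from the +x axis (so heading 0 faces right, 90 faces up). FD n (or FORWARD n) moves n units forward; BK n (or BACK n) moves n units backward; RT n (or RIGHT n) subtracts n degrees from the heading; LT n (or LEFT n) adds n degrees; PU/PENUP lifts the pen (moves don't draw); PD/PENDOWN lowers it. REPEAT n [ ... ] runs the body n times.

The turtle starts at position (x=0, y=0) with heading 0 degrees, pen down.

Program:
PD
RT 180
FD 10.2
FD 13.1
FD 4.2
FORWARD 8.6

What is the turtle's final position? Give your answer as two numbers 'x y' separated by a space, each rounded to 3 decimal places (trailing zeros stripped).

Executing turtle program step by step:
Start: pos=(0,0), heading=0, pen down
PD: pen down
RT 180: heading 0 -> 180
FD 10.2: (0,0) -> (-10.2,0) [heading=180, draw]
FD 13.1: (-10.2,0) -> (-23.3,0) [heading=180, draw]
FD 4.2: (-23.3,0) -> (-27.5,0) [heading=180, draw]
FD 8.6: (-27.5,0) -> (-36.1,0) [heading=180, draw]
Final: pos=(-36.1,0), heading=180, 4 segment(s) drawn

Answer: -36.1 0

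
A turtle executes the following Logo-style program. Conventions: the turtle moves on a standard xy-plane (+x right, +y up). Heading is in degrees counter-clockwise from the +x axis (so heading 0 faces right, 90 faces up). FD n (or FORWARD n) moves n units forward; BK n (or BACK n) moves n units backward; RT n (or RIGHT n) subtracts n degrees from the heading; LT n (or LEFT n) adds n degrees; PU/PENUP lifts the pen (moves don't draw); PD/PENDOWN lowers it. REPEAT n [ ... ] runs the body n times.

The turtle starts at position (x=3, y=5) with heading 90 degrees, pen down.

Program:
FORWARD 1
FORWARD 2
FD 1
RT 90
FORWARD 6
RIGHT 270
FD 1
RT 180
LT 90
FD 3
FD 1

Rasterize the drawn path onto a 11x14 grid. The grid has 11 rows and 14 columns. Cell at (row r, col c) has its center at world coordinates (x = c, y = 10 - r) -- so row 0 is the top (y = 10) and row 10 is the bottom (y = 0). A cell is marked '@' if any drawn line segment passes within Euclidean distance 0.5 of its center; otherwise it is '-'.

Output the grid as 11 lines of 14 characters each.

Answer: ---------@@@@@
---@@@@@@@----
---@----------
---@----------
---@----------
---@----------
--------------
--------------
--------------
--------------
--------------

Derivation:
Segment 0: (3,5) -> (3,6)
Segment 1: (3,6) -> (3,8)
Segment 2: (3,8) -> (3,9)
Segment 3: (3,9) -> (9,9)
Segment 4: (9,9) -> (9,10)
Segment 5: (9,10) -> (12,10)
Segment 6: (12,10) -> (13,10)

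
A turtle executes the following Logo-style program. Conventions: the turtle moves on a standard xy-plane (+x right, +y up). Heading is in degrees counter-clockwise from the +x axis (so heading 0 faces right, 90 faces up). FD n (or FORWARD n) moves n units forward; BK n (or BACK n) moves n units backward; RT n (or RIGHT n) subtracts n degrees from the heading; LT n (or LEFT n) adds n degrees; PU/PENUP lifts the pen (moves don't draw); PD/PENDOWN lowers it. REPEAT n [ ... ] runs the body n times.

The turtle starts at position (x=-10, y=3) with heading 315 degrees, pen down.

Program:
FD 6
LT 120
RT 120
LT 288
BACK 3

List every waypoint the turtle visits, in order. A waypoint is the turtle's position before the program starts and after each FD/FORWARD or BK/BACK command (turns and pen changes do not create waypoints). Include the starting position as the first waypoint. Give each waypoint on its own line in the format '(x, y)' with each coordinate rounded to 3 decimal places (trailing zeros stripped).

Executing turtle program step by step:
Start: pos=(-10,3), heading=315, pen down
FD 6: (-10,3) -> (-5.757,-1.243) [heading=315, draw]
LT 120: heading 315 -> 75
RT 120: heading 75 -> 315
LT 288: heading 315 -> 243
BK 3: (-5.757,-1.243) -> (-4.395,1.43) [heading=243, draw]
Final: pos=(-4.395,1.43), heading=243, 2 segment(s) drawn
Waypoints (3 total):
(-10, 3)
(-5.757, -1.243)
(-4.395, 1.43)

Answer: (-10, 3)
(-5.757, -1.243)
(-4.395, 1.43)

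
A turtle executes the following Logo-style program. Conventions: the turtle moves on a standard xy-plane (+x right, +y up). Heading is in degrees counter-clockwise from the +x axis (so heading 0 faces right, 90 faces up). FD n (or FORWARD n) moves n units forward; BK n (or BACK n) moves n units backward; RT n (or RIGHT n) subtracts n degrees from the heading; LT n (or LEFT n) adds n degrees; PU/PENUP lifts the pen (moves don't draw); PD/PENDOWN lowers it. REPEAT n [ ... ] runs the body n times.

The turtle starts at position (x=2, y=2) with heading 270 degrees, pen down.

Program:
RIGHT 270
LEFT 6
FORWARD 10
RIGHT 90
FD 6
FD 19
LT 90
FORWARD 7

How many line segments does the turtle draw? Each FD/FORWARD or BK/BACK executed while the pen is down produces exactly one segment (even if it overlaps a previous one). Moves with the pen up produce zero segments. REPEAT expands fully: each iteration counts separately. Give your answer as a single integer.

Executing turtle program step by step:
Start: pos=(2,2), heading=270, pen down
RT 270: heading 270 -> 0
LT 6: heading 0 -> 6
FD 10: (2,2) -> (11.945,3.045) [heading=6, draw]
RT 90: heading 6 -> 276
FD 6: (11.945,3.045) -> (12.572,-2.922) [heading=276, draw]
FD 19: (12.572,-2.922) -> (14.558,-21.818) [heading=276, draw]
LT 90: heading 276 -> 6
FD 7: (14.558,-21.818) -> (21.52,-21.086) [heading=6, draw]
Final: pos=(21.52,-21.086), heading=6, 4 segment(s) drawn
Segments drawn: 4

Answer: 4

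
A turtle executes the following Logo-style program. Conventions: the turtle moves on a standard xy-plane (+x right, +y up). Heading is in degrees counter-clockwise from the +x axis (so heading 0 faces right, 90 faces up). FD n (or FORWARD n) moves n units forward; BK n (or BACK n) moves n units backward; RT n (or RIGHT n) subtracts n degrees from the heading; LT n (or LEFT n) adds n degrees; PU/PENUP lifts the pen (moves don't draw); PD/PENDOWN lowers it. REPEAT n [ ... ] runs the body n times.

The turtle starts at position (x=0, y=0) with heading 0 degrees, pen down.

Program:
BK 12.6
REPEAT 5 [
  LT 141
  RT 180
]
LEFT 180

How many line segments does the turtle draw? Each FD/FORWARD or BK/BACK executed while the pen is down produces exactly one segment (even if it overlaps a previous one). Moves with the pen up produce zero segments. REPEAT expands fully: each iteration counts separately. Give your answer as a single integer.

Answer: 1

Derivation:
Executing turtle program step by step:
Start: pos=(0,0), heading=0, pen down
BK 12.6: (0,0) -> (-12.6,0) [heading=0, draw]
REPEAT 5 [
  -- iteration 1/5 --
  LT 141: heading 0 -> 141
  RT 180: heading 141 -> 321
  -- iteration 2/5 --
  LT 141: heading 321 -> 102
  RT 180: heading 102 -> 282
  -- iteration 3/5 --
  LT 141: heading 282 -> 63
  RT 180: heading 63 -> 243
  -- iteration 4/5 --
  LT 141: heading 243 -> 24
  RT 180: heading 24 -> 204
  -- iteration 5/5 --
  LT 141: heading 204 -> 345
  RT 180: heading 345 -> 165
]
LT 180: heading 165 -> 345
Final: pos=(-12.6,0), heading=345, 1 segment(s) drawn
Segments drawn: 1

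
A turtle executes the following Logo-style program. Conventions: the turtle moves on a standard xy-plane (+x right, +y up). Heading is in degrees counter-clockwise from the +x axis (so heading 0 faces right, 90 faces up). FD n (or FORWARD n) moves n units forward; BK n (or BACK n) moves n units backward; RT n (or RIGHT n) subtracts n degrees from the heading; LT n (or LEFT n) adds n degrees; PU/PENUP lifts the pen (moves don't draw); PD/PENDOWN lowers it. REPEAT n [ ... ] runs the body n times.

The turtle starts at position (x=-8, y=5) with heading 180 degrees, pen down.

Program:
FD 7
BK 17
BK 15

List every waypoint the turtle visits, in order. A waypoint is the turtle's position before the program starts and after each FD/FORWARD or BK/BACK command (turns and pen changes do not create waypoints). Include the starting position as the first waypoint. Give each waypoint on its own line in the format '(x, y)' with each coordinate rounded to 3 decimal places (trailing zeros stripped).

Answer: (-8, 5)
(-15, 5)
(2, 5)
(17, 5)

Derivation:
Executing turtle program step by step:
Start: pos=(-8,5), heading=180, pen down
FD 7: (-8,5) -> (-15,5) [heading=180, draw]
BK 17: (-15,5) -> (2,5) [heading=180, draw]
BK 15: (2,5) -> (17,5) [heading=180, draw]
Final: pos=(17,5), heading=180, 3 segment(s) drawn
Waypoints (4 total):
(-8, 5)
(-15, 5)
(2, 5)
(17, 5)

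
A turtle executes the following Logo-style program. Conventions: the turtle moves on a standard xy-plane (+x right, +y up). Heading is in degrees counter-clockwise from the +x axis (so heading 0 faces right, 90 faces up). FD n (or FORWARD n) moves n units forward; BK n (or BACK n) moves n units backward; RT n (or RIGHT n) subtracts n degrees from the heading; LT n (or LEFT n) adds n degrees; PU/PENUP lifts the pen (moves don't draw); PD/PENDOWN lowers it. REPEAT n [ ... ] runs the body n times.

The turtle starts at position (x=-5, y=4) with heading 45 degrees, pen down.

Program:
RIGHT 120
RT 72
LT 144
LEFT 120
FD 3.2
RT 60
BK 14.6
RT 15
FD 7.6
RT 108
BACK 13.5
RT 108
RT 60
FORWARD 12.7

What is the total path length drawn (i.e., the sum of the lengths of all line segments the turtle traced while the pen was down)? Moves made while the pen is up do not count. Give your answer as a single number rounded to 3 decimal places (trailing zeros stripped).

Answer: 51.6

Derivation:
Executing turtle program step by step:
Start: pos=(-5,4), heading=45, pen down
RT 120: heading 45 -> 285
RT 72: heading 285 -> 213
LT 144: heading 213 -> 357
LT 120: heading 357 -> 117
FD 3.2: (-5,4) -> (-6.453,6.851) [heading=117, draw]
RT 60: heading 117 -> 57
BK 14.6: (-6.453,6.851) -> (-14.404,-5.393) [heading=57, draw]
RT 15: heading 57 -> 42
FD 7.6: (-14.404,-5.393) -> (-8.757,-0.308) [heading=42, draw]
RT 108: heading 42 -> 294
BK 13.5: (-8.757,-0.308) -> (-14.248,12.025) [heading=294, draw]
RT 108: heading 294 -> 186
RT 60: heading 186 -> 126
FD 12.7: (-14.248,12.025) -> (-21.712,22.299) [heading=126, draw]
Final: pos=(-21.712,22.299), heading=126, 5 segment(s) drawn

Segment lengths:
  seg 1: (-5,4) -> (-6.453,6.851), length = 3.2
  seg 2: (-6.453,6.851) -> (-14.404,-5.393), length = 14.6
  seg 3: (-14.404,-5.393) -> (-8.757,-0.308), length = 7.6
  seg 4: (-8.757,-0.308) -> (-14.248,12.025), length = 13.5
  seg 5: (-14.248,12.025) -> (-21.712,22.299), length = 12.7
Total = 51.6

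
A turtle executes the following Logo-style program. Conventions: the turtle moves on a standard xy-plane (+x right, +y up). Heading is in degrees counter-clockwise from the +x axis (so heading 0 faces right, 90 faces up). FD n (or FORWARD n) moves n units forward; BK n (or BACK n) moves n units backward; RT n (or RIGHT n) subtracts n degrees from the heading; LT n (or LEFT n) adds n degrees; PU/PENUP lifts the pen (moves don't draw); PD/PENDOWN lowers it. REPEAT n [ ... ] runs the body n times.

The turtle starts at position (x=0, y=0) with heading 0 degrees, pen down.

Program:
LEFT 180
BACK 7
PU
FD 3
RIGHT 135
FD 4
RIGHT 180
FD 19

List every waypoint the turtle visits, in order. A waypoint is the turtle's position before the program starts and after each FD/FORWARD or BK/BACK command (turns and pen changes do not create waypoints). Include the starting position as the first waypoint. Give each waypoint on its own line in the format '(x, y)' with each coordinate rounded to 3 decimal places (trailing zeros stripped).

Answer: (0, 0)
(7, 0)
(4, 0)
(6.828, 2.828)
(-6.607, -10.607)

Derivation:
Executing turtle program step by step:
Start: pos=(0,0), heading=0, pen down
LT 180: heading 0 -> 180
BK 7: (0,0) -> (7,0) [heading=180, draw]
PU: pen up
FD 3: (7,0) -> (4,0) [heading=180, move]
RT 135: heading 180 -> 45
FD 4: (4,0) -> (6.828,2.828) [heading=45, move]
RT 180: heading 45 -> 225
FD 19: (6.828,2.828) -> (-6.607,-10.607) [heading=225, move]
Final: pos=(-6.607,-10.607), heading=225, 1 segment(s) drawn
Waypoints (5 total):
(0, 0)
(7, 0)
(4, 0)
(6.828, 2.828)
(-6.607, -10.607)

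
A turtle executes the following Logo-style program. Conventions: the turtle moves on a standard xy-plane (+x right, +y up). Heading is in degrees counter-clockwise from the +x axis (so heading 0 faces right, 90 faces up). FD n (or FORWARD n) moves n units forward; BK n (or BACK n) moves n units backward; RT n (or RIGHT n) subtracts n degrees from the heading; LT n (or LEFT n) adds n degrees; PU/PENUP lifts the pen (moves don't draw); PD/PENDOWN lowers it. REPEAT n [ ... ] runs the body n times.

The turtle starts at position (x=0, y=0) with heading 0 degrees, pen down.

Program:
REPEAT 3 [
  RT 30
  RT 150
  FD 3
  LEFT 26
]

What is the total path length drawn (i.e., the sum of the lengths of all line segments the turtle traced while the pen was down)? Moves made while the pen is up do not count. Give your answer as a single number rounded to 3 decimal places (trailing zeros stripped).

Answer: 9

Derivation:
Executing turtle program step by step:
Start: pos=(0,0), heading=0, pen down
REPEAT 3 [
  -- iteration 1/3 --
  RT 30: heading 0 -> 330
  RT 150: heading 330 -> 180
  FD 3: (0,0) -> (-3,0) [heading=180, draw]
  LT 26: heading 180 -> 206
  -- iteration 2/3 --
  RT 30: heading 206 -> 176
  RT 150: heading 176 -> 26
  FD 3: (-3,0) -> (-0.304,1.315) [heading=26, draw]
  LT 26: heading 26 -> 52
  -- iteration 3/3 --
  RT 30: heading 52 -> 22
  RT 150: heading 22 -> 232
  FD 3: (-0.304,1.315) -> (-2.151,-1.049) [heading=232, draw]
  LT 26: heading 232 -> 258
]
Final: pos=(-2.151,-1.049), heading=258, 3 segment(s) drawn

Segment lengths:
  seg 1: (0,0) -> (-3,0), length = 3
  seg 2: (-3,0) -> (-0.304,1.315), length = 3
  seg 3: (-0.304,1.315) -> (-2.151,-1.049), length = 3
Total = 9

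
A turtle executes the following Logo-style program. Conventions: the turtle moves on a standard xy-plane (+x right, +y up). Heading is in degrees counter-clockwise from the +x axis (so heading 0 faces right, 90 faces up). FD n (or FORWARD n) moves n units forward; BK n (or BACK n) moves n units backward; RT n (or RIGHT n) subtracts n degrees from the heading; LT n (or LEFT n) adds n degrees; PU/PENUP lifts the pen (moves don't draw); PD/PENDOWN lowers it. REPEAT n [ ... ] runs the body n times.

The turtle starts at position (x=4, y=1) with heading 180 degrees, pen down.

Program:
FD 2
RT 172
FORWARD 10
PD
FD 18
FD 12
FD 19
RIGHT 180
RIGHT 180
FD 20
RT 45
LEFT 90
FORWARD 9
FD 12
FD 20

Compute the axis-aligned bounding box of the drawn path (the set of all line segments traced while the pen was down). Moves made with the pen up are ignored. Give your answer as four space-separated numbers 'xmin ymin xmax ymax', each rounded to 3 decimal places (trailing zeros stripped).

Executing turtle program step by step:
Start: pos=(4,1), heading=180, pen down
FD 2: (4,1) -> (2,1) [heading=180, draw]
RT 172: heading 180 -> 8
FD 10: (2,1) -> (11.903,2.392) [heading=8, draw]
PD: pen down
FD 18: (11.903,2.392) -> (29.728,4.897) [heading=8, draw]
FD 12: (29.728,4.897) -> (41.611,6.567) [heading=8, draw]
FD 19: (41.611,6.567) -> (60.426,9.211) [heading=8, draw]
RT 180: heading 8 -> 188
RT 180: heading 188 -> 8
FD 20: (60.426,9.211) -> (80.231,11.995) [heading=8, draw]
RT 45: heading 8 -> 323
LT 90: heading 323 -> 53
FD 9: (80.231,11.995) -> (85.648,19.182) [heading=53, draw]
FD 12: (85.648,19.182) -> (92.869,28.766) [heading=53, draw]
FD 20: (92.869,28.766) -> (104.906,44.739) [heading=53, draw]
Final: pos=(104.906,44.739), heading=53, 9 segment(s) drawn

Segment endpoints: x in {2, 4, 11.903, 29.728, 41.611, 60.426, 80.231, 85.648, 92.869, 104.906}, y in {1, 1, 2.392, 4.897, 6.567, 9.211, 11.995, 19.182, 28.766, 44.739}
xmin=2, ymin=1, xmax=104.906, ymax=44.739

Answer: 2 1 104.906 44.739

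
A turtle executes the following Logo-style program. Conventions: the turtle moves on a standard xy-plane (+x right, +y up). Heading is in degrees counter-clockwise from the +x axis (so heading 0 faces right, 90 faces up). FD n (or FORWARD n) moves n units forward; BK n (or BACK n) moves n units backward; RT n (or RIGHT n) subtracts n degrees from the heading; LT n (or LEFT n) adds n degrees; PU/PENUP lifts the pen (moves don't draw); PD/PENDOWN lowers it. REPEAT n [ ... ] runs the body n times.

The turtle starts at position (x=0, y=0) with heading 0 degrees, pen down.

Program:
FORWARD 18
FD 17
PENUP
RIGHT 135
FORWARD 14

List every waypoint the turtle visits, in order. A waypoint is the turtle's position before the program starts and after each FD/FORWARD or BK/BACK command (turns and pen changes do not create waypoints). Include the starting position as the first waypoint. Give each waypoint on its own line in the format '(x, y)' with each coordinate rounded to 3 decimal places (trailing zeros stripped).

Answer: (0, 0)
(18, 0)
(35, 0)
(25.101, -9.899)

Derivation:
Executing turtle program step by step:
Start: pos=(0,0), heading=0, pen down
FD 18: (0,0) -> (18,0) [heading=0, draw]
FD 17: (18,0) -> (35,0) [heading=0, draw]
PU: pen up
RT 135: heading 0 -> 225
FD 14: (35,0) -> (25.101,-9.899) [heading=225, move]
Final: pos=(25.101,-9.899), heading=225, 2 segment(s) drawn
Waypoints (4 total):
(0, 0)
(18, 0)
(35, 0)
(25.101, -9.899)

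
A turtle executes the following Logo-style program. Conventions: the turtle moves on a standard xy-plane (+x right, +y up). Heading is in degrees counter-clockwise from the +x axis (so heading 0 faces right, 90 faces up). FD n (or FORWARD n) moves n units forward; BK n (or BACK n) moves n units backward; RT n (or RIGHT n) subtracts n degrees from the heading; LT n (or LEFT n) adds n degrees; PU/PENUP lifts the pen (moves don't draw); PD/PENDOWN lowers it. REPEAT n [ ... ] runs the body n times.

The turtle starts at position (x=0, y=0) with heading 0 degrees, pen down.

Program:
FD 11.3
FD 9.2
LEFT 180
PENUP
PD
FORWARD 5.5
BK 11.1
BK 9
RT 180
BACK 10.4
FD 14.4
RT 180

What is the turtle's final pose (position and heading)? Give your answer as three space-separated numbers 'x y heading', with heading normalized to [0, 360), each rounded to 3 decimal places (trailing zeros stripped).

Executing turtle program step by step:
Start: pos=(0,0), heading=0, pen down
FD 11.3: (0,0) -> (11.3,0) [heading=0, draw]
FD 9.2: (11.3,0) -> (20.5,0) [heading=0, draw]
LT 180: heading 0 -> 180
PU: pen up
PD: pen down
FD 5.5: (20.5,0) -> (15,0) [heading=180, draw]
BK 11.1: (15,0) -> (26.1,0) [heading=180, draw]
BK 9: (26.1,0) -> (35.1,0) [heading=180, draw]
RT 180: heading 180 -> 0
BK 10.4: (35.1,0) -> (24.7,0) [heading=0, draw]
FD 14.4: (24.7,0) -> (39.1,0) [heading=0, draw]
RT 180: heading 0 -> 180
Final: pos=(39.1,0), heading=180, 7 segment(s) drawn

Answer: 39.1 0 180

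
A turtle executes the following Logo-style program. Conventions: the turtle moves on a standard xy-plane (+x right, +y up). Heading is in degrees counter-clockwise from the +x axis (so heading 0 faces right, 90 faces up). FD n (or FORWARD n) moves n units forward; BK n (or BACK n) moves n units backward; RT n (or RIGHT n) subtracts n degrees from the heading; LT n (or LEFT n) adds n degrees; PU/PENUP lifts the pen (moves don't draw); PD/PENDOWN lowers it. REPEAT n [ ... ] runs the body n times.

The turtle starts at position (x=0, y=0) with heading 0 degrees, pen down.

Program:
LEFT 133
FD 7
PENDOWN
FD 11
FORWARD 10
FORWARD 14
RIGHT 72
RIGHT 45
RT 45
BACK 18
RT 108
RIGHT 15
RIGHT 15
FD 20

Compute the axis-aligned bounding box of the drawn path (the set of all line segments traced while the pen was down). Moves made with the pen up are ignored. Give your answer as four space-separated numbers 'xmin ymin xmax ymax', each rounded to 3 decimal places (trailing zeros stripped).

Executing turtle program step by step:
Start: pos=(0,0), heading=0, pen down
LT 133: heading 0 -> 133
FD 7: (0,0) -> (-4.774,5.119) [heading=133, draw]
PD: pen down
FD 11: (-4.774,5.119) -> (-12.276,13.164) [heading=133, draw]
FD 10: (-12.276,13.164) -> (-19.096,20.478) [heading=133, draw]
FD 14: (-19.096,20.478) -> (-28.644,30.717) [heading=133, draw]
RT 72: heading 133 -> 61
RT 45: heading 61 -> 16
RT 45: heading 16 -> 331
BK 18: (-28.644,30.717) -> (-44.387,39.443) [heading=331, draw]
RT 108: heading 331 -> 223
RT 15: heading 223 -> 208
RT 15: heading 208 -> 193
FD 20: (-44.387,39.443) -> (-63.874,34.944) [heading=193, draw]
Final: pos=(-63.874,34.944), heading=193, 6 segment(s) drawn

Segment endpoints: x in {-63.874, -44.387, -28.644, -19.096, -12.276, -4.774, 0}, y in {0, 5.119, 13.164, 20.478, 30.717, 34.944, 39.443}
xmin=-63.874, ymin=0, xmax=0, ymax=39.443

Answer: -63.874 0 0 39.443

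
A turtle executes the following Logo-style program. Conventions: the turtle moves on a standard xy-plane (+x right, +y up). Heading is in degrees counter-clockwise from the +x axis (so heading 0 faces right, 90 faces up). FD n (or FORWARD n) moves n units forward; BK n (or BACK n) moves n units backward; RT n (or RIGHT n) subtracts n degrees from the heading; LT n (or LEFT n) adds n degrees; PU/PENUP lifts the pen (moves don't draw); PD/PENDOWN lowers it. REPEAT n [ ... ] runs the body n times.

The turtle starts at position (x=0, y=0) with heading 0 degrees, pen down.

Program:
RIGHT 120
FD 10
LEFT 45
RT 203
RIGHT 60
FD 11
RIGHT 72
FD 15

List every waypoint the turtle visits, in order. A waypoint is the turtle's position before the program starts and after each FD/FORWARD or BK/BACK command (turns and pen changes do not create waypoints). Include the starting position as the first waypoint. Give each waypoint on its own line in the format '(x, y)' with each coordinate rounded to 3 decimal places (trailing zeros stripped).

Executing turtle program step by step:
Start: pos=(0,0), heading=0, pen down
RT 120: heading 0 -> 240
FD 10: (0,0) -> (-5,-8.66) [heading=240, draw]
LT 45: heading 240 -> 285
RT 203: heading 285 -> 82
RT 60: heading 82 -> 22
FD 11: (-5,-8.66) -> (5.199,-4.54) [heading=22, draw]
RT 72: heading 22 -> 310
FD 15: (5.199,-4.54) -> (14.841,-16.03) [heading=310, draw]
Final: pos=(14.841,-16.03), heading=310, 3 segment(s) drawn
Waypoints (4 total):
(0, 0)
(-5, -8.66)
(5.199, -4.54)
(14.841, -16.03)

Answer: (0, 0)
(-5, -8.66)
(5.199, -4.54)
(14.841, -16.03)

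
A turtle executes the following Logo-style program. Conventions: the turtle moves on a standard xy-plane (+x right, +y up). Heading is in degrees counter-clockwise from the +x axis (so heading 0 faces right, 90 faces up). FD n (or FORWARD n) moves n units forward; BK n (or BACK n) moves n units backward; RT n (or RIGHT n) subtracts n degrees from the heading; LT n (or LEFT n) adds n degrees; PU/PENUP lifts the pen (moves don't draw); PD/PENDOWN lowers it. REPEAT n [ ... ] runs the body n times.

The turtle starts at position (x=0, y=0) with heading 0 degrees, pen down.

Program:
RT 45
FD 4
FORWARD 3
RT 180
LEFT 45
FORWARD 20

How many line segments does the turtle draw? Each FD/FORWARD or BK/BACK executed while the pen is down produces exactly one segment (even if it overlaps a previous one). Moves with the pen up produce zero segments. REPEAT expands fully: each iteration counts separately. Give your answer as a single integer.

Executing turtle program step by step:
Start: pos=(0,0), heading=0, pen down
RT 45: heading 0 -> 315
FD 4: (0,0) -> (2.828,-2.828) [heading=315, draw]
FD 3: (2.828,-2.828) -> (4.95,-4.95) [heading=315, draw]
RT 180: heading 315 -> 135
LT 45: heading 135 -> 180
FD 20: (4.95,-4.95) -> (-15.05,-4.95) [heading=180, draw]
Final: pos=(-15.05,-4.95), heading=180, 3 segment(s) drawn
Segments drawn: 3

Answer: 3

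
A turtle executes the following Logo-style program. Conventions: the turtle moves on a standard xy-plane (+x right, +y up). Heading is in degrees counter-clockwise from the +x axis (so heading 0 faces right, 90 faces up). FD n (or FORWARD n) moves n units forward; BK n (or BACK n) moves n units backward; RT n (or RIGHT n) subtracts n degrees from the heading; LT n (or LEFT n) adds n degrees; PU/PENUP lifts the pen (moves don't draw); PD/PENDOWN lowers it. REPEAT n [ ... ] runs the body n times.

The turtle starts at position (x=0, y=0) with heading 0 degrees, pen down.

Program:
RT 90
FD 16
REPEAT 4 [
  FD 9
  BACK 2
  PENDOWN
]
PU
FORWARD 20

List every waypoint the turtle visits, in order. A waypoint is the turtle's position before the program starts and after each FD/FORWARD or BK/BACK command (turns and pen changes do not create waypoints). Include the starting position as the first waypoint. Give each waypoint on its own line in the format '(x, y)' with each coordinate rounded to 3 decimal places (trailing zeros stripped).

Answer: (0, 0)
(0, -16)
(0, -25)
(0, -23)
(0, -32)
(0, -30)
(0, -39)
(0, -37)
(0, -46)
(0, -44)
(0, -64)

Derivation:
Executing turtle program step by step:
Start: pos=(0,0), heading=0, pen down
RT 90: heading 0 -> 270
FD 16: (0,0) -> (0,-16) [heading=270, draw]
REPEAT 4 [
  -- iteration 1/4 --
  FD 9: (0,-16) -> (0,-25) [heading=270, draw]
  BK 2: (0,-25) -> (0,-23) [heading=270, draw]
  PD: pen down
  -- iteration 2/4 --
  FD 9: (0,-23) -> (0,-32) [heading=270, draw]
  BK 2: (0,-32) -> (0,-30) [heading=270, draw]
  PD: pen down
  -- iteration 3/4 --
  FD 9: (0,-30) -> (0,-39) [heading=270, draw]
  BK 2: (0,-39) -> (0,-37) [heading=270, draw]
  PD: pen down
  -- iteration 4/4 --
  FD 9: (0,-37) -> (0,-46) [heading=270, draw]
  BK 2: (0,-46) -> (0,-44) [heading=270, draw]
  PD: pen down
]
PU: pen up
FD 20: (0,-44) -> (0,-64) [heading=270, move]
Final: pos=(0,-64), heading=270, 9 segment(s) drawn
Waypoints (11 total):
(0, 0)
(0, -16)
(0, -25)
(0, -23)
(0, -32)
(0, -30)
(0, -39)
(0, -37)
(0, -46)
(0, -44)
(0, -64)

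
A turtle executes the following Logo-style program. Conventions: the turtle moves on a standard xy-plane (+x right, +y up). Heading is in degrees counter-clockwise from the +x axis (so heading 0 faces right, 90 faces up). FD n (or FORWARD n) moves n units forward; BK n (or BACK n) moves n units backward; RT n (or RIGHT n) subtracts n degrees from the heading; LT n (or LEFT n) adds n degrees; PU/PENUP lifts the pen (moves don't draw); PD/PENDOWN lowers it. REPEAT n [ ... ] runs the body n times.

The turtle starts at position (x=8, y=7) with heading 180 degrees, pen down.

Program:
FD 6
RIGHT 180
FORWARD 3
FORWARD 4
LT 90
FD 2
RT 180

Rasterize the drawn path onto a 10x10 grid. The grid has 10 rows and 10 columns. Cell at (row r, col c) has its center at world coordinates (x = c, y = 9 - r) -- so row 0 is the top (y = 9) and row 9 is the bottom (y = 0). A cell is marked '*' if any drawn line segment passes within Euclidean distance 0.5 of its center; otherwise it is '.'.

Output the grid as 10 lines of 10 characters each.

Segment 0: (8,7) -> (2,7)
Segment 1: (2,7) -> (5,7)
Segment 2: (5,7) -> (9,7)
Segment 3: (9,7) -> (9,9)

Answer: .........*
.........*
..********
..........
..........
..........
..........
..........
..........
..........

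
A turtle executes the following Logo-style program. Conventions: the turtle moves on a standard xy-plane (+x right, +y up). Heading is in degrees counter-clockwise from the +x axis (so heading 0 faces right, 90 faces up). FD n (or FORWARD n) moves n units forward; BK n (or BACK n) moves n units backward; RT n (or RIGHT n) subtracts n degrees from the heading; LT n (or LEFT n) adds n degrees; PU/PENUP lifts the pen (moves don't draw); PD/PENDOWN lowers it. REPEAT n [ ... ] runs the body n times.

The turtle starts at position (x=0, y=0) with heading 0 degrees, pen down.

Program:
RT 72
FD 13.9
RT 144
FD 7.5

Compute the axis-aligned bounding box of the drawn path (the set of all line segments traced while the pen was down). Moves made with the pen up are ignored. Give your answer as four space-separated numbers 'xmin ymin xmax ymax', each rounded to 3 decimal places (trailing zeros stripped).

Executing turtle program step by step:
Start: pos=(0,0), heading=0, pen down
RT 72: heading 0 -> 288
FD 13.9: (0,0) -> (4.295,-13.22) [heading=288, draw]
RT 144: heading 288 -> 144
FD 7.5: (4.295,-13.22) -> (-1.772,-8.811) [heading=144, draw]
Final: pos=(-1.772,-8.811), heading=144, 2 segment(s) drawn

Segment endpoints: x in {-1.772, 0, 4.295}, y in {-13.22, -8.811, 0}
xmin=-1.772, ymin=-13.22, xmax=4.295, ymax=0

Answer: -1.772 -13.22 4.295 0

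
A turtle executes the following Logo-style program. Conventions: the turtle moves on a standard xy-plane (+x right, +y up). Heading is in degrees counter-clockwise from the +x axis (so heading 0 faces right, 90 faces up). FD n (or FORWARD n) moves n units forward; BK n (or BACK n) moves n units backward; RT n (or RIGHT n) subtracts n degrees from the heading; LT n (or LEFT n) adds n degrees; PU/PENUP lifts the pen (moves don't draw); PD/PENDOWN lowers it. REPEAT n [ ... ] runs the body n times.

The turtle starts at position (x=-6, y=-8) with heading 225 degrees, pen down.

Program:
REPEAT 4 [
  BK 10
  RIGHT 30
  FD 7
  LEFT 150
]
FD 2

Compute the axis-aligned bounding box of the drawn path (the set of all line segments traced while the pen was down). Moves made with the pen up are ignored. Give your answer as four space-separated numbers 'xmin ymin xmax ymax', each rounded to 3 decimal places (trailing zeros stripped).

Answer: -15.35 -14.761 1.071 -0.152

Derivation:
Executing turtle program step by step:
Start: pos=(-6,-8), heading=225, pen down
REPEAT 4 [
  -- iteration 1/4 --
  BK 10: (-6,-8) -> (1.071,-0.929) [heading=225, draw]
  RT 30: heading 225 -> 195
  FD 7: (1.071,-0.929) -> (-5.69,-2.741) [heading=195, draw]
  LT 150: heading 195 -> 345
  -- iteration 2/4 --
  BK 10: (-5.69,-2.741) -> (-15.35,-0.152) [heading=345, draw]
  RT 30: heading 345 -> 315
  FD 7: (-15.35,-0.152) -> (-10.4,-5.102) [heading=315, draw]
  LT 150: heading 315 -> 105
  -- iteration 3/4 --
  BK 10: (-10.4,-5.102) -> (-7.812,-14.761) [heading=105, draw]
  RT 30: heading 105 -> 75
  FD 7: (-7.812,-14.761) -> (-6,-8) [heading=75, draw]
  LT 150: heading 75 -> 225
  -- iteration 4/4 --
  BK 10: (-6,-8) -> (1.071,-0.929) [heading=225, draw]
  RT 30: heading 225 -> 195
  FD 7: (1.071,-0.929) -> (-5.69,-2.741) [heading=195, draw]
  LT 150: heading 195 -> 345
]
FD 2: (-5.69,-2.741) -> (-3.759,-3.258) [heading=345, draw]
Final: pos=(-3.759,-3.258), heading=345, 9 segment(s) drawn

Segment endpoints: x in {-15.35, -10.4, -7.812, -6, -6, -5.69, -5.69, -3.759, 1.071, 1.071}, y in {-14.761, -8, -8, -5.102, -3.258, -2.741, -2.741, -0.929, -0.929, -0.152}
xmin=-15.35, ymin=-14.761, xmax=1.071, ymax=-0.152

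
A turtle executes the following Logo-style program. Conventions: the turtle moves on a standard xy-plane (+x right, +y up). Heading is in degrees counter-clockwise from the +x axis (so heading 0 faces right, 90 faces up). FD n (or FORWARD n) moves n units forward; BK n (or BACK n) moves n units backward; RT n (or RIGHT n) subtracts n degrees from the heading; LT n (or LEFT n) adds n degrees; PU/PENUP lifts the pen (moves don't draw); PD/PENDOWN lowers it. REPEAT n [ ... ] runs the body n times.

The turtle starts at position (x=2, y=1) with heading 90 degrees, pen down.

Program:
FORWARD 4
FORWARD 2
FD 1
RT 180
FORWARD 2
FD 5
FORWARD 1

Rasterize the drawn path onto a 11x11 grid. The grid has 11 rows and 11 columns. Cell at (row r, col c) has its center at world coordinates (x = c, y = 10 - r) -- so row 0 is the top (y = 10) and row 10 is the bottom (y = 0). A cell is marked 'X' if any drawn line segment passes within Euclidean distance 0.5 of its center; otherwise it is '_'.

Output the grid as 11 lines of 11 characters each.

Answer: ___________
___________
__X________
__X________
__X________
__X________
__X________
__X________
__X________
__X________
__X________

Derivation:
Segment 0: (2,1) -> (2,5)
Segment 1: (2,5) -> (2,7)
Segment 2: (2,7) -> (2,8)
Segment 3: (2,8) -> (2,6)
Segment 4: (2,6) -> (2,1)
Segment 5: (2,1) -> (2,0)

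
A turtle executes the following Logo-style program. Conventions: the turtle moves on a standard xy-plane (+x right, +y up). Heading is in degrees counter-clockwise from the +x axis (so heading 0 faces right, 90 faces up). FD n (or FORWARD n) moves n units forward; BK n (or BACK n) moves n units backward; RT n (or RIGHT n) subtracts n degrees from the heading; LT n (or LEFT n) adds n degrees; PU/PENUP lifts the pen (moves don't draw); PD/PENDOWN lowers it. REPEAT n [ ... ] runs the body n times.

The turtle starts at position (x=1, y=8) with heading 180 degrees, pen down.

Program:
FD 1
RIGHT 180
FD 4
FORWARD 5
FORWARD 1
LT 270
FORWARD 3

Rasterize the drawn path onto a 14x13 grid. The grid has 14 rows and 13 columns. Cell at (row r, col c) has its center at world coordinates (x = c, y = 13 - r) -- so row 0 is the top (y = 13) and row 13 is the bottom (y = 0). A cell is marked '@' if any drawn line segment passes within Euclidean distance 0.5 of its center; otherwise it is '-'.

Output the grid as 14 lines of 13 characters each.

Segment 0: (1,8) -> (0,8)
Segment 1: (0,8) -> (4,8)
Segment 2: (4,8) -> (9,8)
Segment 3: (9,8) -> (10,8)
Segment 4: (10,8) -> (10,5)

Answer: -------------
-------------
-------------
-------------
-------------
@@@@@@@@@@@--
----------@--
----------@--
----------@--
-------------
-------------
-------------
-------------
-------------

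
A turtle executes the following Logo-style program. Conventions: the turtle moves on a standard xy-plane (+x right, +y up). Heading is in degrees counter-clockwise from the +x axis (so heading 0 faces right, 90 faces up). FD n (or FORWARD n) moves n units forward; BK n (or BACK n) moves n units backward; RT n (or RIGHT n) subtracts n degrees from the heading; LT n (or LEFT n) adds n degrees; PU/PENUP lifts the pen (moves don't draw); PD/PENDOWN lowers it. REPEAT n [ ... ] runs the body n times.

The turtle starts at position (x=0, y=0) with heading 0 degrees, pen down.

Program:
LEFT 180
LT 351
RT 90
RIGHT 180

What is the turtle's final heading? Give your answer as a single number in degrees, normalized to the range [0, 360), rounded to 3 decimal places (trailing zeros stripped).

Executing turtle program step by step:
Start: pos=(0,0), heading=0, pen down
LT 180: heading 0 -> 180
LT 351: heading 180 -> 171
RT 90: heading 171 -> 81
RT 180: heading 81 -> 261
Final: pos=(0,0), heading=261, 0 segment(s) drawn

Answer: 261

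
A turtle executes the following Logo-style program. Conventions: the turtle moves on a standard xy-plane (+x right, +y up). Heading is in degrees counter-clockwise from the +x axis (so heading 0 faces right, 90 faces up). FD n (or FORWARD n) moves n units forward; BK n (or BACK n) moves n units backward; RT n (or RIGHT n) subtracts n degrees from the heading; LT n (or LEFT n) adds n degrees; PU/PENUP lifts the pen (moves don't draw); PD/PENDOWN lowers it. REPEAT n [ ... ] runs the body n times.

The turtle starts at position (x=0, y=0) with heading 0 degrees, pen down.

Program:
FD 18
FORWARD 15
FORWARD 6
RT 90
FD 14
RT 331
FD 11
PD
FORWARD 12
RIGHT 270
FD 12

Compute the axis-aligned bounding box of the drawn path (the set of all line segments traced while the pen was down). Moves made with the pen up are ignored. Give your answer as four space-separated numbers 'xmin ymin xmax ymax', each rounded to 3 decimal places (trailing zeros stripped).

Answer: 0 -34.116 60.646 0

Derivation:
Executing turtle program step by step:
Start: pos=(0,0), heading=0, pen down
FD 18: (0,0) -> (18,0) [heading=0, draw]
FD 15: (18,0) -> (33,0) [heading=0, draw]
FD 6: (33,0) -> (39,0) [heading=0, draw]
RT 90: heading 0 -> 270
FD 14: (39,0) -> (39,-14) [heading=270, draw]
RT 331: heading 270 -> 299
FD 11: (39,-14) -> (44.333,-23.621) [heading=299, draw]
PD: pen down
FD 12: (44.333,-23.621) -> (50.151,-34.116) [heading=299, draw]
RT 270: heading 299 -> 29
FD 12: (50.151,-34.116) -> (60.646,-28.299) [heading=29, draw]
Final: pos=(60.646,-28.299), heading=29, 7 segment(s) drawn

Segment endpoints: x in {0, 18, 33, 39, 44.333, 50.151, 60.646}, y in {-34.116, -28.299, -23.621, -14, 0}
xmin=0, ymin=-34.116, xmax=60.646, ymax=0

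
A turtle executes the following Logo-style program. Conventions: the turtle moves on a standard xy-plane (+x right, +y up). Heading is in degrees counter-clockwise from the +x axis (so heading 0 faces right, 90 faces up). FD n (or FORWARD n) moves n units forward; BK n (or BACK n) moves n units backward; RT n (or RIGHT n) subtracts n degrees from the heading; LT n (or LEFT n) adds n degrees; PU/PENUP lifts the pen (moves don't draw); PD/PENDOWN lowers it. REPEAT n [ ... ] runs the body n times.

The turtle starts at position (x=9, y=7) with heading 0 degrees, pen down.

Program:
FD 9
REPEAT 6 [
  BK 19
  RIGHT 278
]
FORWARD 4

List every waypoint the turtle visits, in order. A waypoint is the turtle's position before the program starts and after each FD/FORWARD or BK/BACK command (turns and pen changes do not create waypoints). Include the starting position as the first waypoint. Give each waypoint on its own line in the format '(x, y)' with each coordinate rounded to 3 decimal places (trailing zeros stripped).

Executing turtle program step by step:
Start: pos=(9,7), heading=0, pen down
FD 9: (9,7) -> (18,7) [heading=0, draw]
REPEAT 6 [
  -- iteration 1/6 --
  BK 19: (18,7) -> (-1,7) [heading=0, draw]
  RT 278: heading 0 -> 82
  -- iteration 2/6 --
  BK 19: (-1,7) -> (-3.644,-11.815) [heading=82, draw]
  RT 278: heading 82 -> 164
  -- iteration 3/6 --
  BK 19: (-3.644,-11.815) -> (14.62,-17.052) [heading=164, draw]
  RT 278: heading 164 -> 246
  -- iteration 4/6 --
  BK 19: (14.62,-17.052) -> (22.348,0.305) [heading=246, draw]
  RT 278: heading 246 -> 328
  -- iteration 5/6 --
  BK 19: (22.348,0.305) -> (6.235,10.374) [heading=328, draw]
  RT 278: heading 328 -> 50
  -- iteration 6/6 --
  BK 19: (6.235,10.374) -> (-5.978,-4.181) [heading=50, draw]
  RT 278: heading 50 -> 132
]
FD 4: (-5.978,-4.181) -> (-8.655,-1.209) [heading=132, draw]
Final: pos=(-8.655,-1.209), heading=132, 8 segment(s) drawn
Waypoints (9 total):
(9, 7)
(18, 7)
(-1, 7)
(-3.644, -11.815)
(14.62, -17.052)
(22.348, 0.305)
(6.235, 10.374)
(-5.978, -4.181)
(-8.655, -1.209)

Answer: (9, 7)
(18, 7)
(-1, 7)
(-3.644, -11.815)
(14.62, -17.052)
(22.348, 0.305)
(6.235, 10.374)
(-5.978, -4.181)
(-8.655, -1.209)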